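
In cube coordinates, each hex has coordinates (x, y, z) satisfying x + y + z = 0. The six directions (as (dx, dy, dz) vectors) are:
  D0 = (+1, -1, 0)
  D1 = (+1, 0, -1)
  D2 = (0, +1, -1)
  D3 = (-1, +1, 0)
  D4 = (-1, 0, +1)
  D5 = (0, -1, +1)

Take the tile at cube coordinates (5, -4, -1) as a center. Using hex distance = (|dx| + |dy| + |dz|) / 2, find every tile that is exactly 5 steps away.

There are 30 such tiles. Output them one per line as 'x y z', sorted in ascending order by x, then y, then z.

Answer: 0 -4 4
0 -3 3
0 -2 2
0 -1 1
0 0 0
0 1 -1
1 -5 4
1 1 -2
2 -6 4
2 1 -3
3 -7 4
3 1 -4
4 -8 4
4 1 -5
5 -9 4
5 1 -6
6 -9 3
6 0 -6
7 -9 2
7 -1 -6
8 -9 1
8 -2 -6
9 -9 0
9 -3 -6
10 -9 -1
10 -8 -2
10 -7 -3
10 -6 -4
10 -5 -5
10 -4 -6

Derivation:
Walk ring at distance 5 from (5, -4, -1):
Start at center + D4*5 = (0, -4, 4)
  hex 0: (0, -4, 4)
  hex 1: (1, -5, 4)
  hex 2: (2, -6, 4)
  hex 3: (3, -7, 4)
  hex 4: (4, -8, 4)
  hex 5: (5, -9, 4)
  hex 6: (6, -9, 3)
  hex 7: (7, -9, 2)
  hex 8: (8, -9, 1)
  hex 9: (9, -9, 0)
  hex 10: (10, -9, -1)
  hex 11: (10, -8, -2)
  hex 12: (10, -7, -3)
  hex 13: (10, -6, -4)
  hex 14: (10, -5, -5)
  hex 15: (10, -4, -6)
  hex 16: (9, -3, -6)
  hex 17: (8, -2, -6)
  hex 18: (7, -1, -6)
  hex 19: (6, 0, -6)
  hex 20: (5, 1, -6)
  hex 21: (4, 1, -5)
  hex 22: (3, 1, -4)
  hex 23: (2, 1, -3)
  hex 24: (1, 1, -2)
  hex 25: (0, 1, -1)
  hex 26: (0, 0, 0)
  hex 27: (0, -1, 1)
  hex 28: (0, -2, 2)
  hex 29: (0, -3, 3)
Sorted: 30 hexes.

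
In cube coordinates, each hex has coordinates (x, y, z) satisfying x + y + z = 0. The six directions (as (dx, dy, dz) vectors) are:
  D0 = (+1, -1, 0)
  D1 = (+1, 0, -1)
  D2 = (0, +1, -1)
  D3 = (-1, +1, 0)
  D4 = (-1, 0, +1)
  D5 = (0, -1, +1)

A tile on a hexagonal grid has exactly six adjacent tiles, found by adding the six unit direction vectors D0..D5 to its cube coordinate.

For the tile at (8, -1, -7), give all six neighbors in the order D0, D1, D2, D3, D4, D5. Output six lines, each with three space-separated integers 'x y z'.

Answer: 9 -2 -7
9 -1 -8
8 0 -8
7 0 -7
7 -1 -6
8 -2 -6

Derivation:
Center: (8, -1, -7). Add each direction:
  D0: (8, -1, -7) + (1, -1, 0) = (9, -2, -7)
  D1: (8, -1, -7) + (1, 0, -1) = (9, -1, -8)
  D2: (8, -1, -7) + (0, 1, -1) = (8, 0, -8)
  D3: (8, -1, -7) + (-1, 1, 0) = (7, 0, -7)
  D4: (8, -1, -7) + (-1, 0, 1) = (7, -1, -6)
  D5: (8, -1, -7) + (0, -1, 1) = (8, -2, -6)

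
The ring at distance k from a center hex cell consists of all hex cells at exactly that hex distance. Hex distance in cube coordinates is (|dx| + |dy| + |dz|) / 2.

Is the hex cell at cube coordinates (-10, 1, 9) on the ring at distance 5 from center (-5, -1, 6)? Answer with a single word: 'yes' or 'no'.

|px - cx| = |-10 - (-5)| = 5
|py - cy| = |1 - (-1)| = 2
|pz - cz| = |9 - 6| = 3
distance = (5+2+3)/2 = 10/2 = 5
radius = 5; distance == radius -> yes

Answer: yes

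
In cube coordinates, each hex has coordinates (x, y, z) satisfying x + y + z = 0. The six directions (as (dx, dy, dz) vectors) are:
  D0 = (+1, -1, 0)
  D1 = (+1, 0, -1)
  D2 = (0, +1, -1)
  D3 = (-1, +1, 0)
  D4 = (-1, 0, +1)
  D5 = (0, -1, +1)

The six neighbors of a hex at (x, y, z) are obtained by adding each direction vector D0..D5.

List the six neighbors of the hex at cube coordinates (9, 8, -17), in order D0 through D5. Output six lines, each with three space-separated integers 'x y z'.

Answer: 10 7 -17
10 8 -18
9 9 -18
8 9 -17
8 8 -16
9 7 -16

Derivation:
Center: (9, 8, -17). Add each direction:
  D0: (9, 8, -17) + (1, -1, 0) = (10, 7, -17)
  D1: (9, 8, -17) + (1, 0, -1) = (10, 8, -18)
  D2: (9, 8, -17) + (0, 1, -1) = (9, 9, -18)
  D3: (9, 8, -17) + (-1, 1, 0) = (8, 9, -17)
  D4: (9, 8, -17) + (-1, 0, 1) = (8, 8, -16)
  D5: (9, 8, -17) + (0, -1, 1) = (9, 7, -16)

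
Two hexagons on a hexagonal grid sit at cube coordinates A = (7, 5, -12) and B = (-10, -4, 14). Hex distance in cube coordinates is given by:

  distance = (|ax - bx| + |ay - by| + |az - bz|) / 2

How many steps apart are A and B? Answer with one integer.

Answer: 26

Derivation:
|ax - bx| = |7 - (-10)| = 17
|ay - by| = |5 - (-4)| = 9
|az - bz| = |-12 - 14| = 26
distance = (17 + 9 + 26) / 2 = 52 / 2 = 26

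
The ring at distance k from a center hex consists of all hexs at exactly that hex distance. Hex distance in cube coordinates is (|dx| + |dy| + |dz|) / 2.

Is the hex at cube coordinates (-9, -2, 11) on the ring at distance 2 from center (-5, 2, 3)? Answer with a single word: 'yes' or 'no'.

|px - cx| = |-9 - (-5)| = 4
|py - cy| = |-2 - 2| = 4
|pz - cz| = |11 - 3| = 8
distance = (4+4+8)/2 = 16/2 = 8
radius = 2; distance != radius -> no

Answer: no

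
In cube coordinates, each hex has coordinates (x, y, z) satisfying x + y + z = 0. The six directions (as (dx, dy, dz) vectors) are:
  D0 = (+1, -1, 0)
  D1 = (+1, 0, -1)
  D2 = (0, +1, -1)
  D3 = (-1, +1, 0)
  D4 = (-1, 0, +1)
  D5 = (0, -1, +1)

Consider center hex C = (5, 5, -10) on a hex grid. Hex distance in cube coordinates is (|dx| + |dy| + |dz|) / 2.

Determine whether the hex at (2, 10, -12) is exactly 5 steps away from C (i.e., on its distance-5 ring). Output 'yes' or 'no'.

Answer: yes

Derivation:
|px - cx| = |2 - 5| = 3
|py - cy| = |10 - 5| = 5
|pz - cz| = |-12 - (-10)| = 2
distance = (3+5+2)/2 = 10/2 = 5
radius = 5; distance == radius -> yes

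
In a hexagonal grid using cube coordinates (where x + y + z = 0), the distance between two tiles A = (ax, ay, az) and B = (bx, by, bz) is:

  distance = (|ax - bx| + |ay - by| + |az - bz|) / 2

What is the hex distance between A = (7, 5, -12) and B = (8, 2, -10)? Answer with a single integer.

|ax - bx| = |7 - 8| = 1
|ay - by| = |5 - 2| = 3
|az - bz| = |-12 - (-10)| = 2
distance = (1 + 3 + 2) / 2 = 6 / 2 = 3

Answer: 3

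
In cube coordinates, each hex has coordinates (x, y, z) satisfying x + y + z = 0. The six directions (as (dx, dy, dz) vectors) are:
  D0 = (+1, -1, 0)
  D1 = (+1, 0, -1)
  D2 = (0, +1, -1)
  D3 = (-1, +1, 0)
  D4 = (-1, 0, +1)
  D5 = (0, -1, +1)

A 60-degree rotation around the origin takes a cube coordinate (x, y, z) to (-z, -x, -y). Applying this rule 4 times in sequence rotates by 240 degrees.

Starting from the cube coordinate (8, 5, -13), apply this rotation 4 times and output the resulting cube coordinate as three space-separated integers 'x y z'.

Answer: -13 8 5

Derivation:
Start: (8, 5, -13)
Step 1: (8, 5, -13) -> (-(-13), -(8), -(5)) = (13, -8, -5)
Step 2: (13, -8, -5) -> (-(-5), -(13), -(-8)) = (5, -13, 8)
Step 3: (5, -13, 8) -> (-(8), -(5), -(-13)) = (-8, -5, 13)
Step 4: (-8, -5, 13) -> (-(13), -(-8), -(-5)) = (-13, 8, 5)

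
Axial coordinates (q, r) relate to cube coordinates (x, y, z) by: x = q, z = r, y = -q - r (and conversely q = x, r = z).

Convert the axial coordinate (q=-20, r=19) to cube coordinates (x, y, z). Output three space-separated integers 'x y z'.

x = q = -20
z = r = 19
y = -x - z = -(-20) - (19) = 1

Answer: -20 1 19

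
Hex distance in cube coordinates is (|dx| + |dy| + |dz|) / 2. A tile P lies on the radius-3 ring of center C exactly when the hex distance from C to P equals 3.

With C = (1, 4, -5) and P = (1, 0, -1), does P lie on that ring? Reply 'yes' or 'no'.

|px - cx| = |1 - 1| = 0
|py - cy| = |0 - 4| = 4
|pz - cz| = |-1 - (-5)| = 4
distance = (0+4+4)/2 = 8/2 = 4
radius = 3; distance != radius -> no

Answer: no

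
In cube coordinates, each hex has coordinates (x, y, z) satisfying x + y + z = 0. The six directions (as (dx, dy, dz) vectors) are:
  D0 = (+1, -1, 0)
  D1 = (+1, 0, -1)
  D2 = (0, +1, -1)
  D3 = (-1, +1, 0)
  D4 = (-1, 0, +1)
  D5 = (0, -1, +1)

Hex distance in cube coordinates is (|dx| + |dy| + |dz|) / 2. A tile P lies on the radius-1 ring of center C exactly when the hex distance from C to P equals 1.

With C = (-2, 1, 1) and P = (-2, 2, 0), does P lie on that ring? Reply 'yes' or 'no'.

Answer: yes

Derivation:
|px - cx| = |-2 - (-2)| = 0
|py - cy| = |2 - 1| = 1
|pz - cz| = |0 - 1| = 1
distance = (0+1+1)/2 = 2/2 = 1
radius = 1; distance == radius -> yes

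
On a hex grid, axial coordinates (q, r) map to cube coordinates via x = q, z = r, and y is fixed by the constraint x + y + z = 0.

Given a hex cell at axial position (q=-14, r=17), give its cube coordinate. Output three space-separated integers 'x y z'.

Answer: -14 -3 17

Derivation:
x = q = -14
z = r = 17
y = -x - z = -(-14) - (17) = -3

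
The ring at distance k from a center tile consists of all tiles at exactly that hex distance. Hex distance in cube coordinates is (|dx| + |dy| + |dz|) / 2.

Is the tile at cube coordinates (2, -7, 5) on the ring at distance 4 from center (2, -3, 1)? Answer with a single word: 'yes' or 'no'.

Answer: yes

Derivation:
|px - cx| = |2 - 2| = 0
|py - cy| = |-7 - (-3)| = 4
|pz - cz| = |5 - 1| = 4
distance = (0+4+4)/2 = 8/2 = 4
radius = 4; distance == radius -> yes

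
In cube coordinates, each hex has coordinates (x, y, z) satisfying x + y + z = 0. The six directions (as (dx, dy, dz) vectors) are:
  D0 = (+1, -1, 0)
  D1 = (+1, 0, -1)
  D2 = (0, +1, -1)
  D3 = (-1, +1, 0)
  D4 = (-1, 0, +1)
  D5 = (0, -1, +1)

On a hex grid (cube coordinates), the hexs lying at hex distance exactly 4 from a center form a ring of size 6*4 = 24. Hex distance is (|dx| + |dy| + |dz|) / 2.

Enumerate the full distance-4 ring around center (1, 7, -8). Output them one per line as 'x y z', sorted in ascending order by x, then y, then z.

Answer: -3 7 -4
-3 8 -5
-3 9 -6
-3 10 -7
-3 11 -8
-2 6 -4
-2 11 -9
-1 5 -4
-1 11 -10
0 4 -4
0 11 -11
1 3 -4
1 11 -12
2 3 -5
2 10 -12
3 3 -6
3 9 -12
4 3 -7
4 8 -12
5 3 -8
5 4 -9
5 5 -10
5 6 -11
5 7 -12

Derivation:
Walk ring at distance 4 from (1, 7, -8):
Start at center + D4*4 = (-3, 7, -4)
  hex 0: (-3, 7, -4)
  hex 1: (-2, 6, -4)
  hex 2: (-1, 5, -4)
  hex 3: (0, 4, -4)
  hex 4: (1, 3, -4)
  hex 5: (2, 3, -5)
  hex 6: (3, 3, -6)
  hex 7: (4, 3, -7)
  hex 8: (5, 3, -8)
  hex 9: (5, 4, -9)
  hex 10: (5, 5, -10)
  hex 11: (5, 6, -11)
  hex 12: (5, 7, -12)
  hex 13: (4, 8, -12)
  hex 14: (3, 9, -12)
  hex 15: (2, 10, -12)
  hex 16: (1, 11, -12)
  hex 17: (0, 11, -11)
  hex 18: (-1, 11, -10)
  hex 19: (-2, 11, -9)
  hex 20: (-3, 11, -8)
  hex 21: (-3, 10, -7)
  hex 22: (-3, 9, -6)
  hex 23: (-3, 8, -5)
Sorted: 24 hexes.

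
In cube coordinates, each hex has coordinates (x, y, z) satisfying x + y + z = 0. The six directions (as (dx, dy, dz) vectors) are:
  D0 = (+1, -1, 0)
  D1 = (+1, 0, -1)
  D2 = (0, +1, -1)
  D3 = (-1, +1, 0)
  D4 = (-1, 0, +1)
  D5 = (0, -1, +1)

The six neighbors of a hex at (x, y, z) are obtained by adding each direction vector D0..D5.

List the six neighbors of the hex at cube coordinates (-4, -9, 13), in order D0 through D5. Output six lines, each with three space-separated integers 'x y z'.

Center: (-4, -9, 13). Add each direction:
  D0: (-4, -9, 13) + (1, -1, 0) = (-3, -10, 13)
  D1: (-4, -9, 13) + (1, 0, -1) = (-3, -9, 12)
  D2: (-4, -9, 13) + (0, 1, -1) = (-4, -8, 12)
  D3: (-4, -9, 13) + (-1, 1, 0) = (-5, -8, 13)
  D4: (-4, -9, 13) + (-1, 0, 1) = (-5, -9, 14)
  D5: (-4, -9, 13) + (0, -1, 1) = (-4, -10, 14)

Answer: -3 -10 13
-3 -9 12
-4 -8 12
-5 -8 13
-5 -9 14
-4 -10 14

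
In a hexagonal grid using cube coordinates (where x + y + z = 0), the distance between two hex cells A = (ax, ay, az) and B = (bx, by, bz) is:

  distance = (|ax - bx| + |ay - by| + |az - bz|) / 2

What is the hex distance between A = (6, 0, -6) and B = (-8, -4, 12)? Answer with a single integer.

Answer: 18

Derivation:
|ax - bx| = |6 - (-8)| = 14
|ay - by| = |0 - (-4)| = 4
|az - bz| = |-6 - 12| = 18
distance = (14 + 4 + 18) / 2 = 36 / 2 = 18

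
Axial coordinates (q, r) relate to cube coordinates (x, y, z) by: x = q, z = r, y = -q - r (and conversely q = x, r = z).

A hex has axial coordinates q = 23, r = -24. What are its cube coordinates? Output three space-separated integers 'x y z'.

Answer: 23 1 -24

Derivation:
x = q = 23
z = r = -24
y = -x - z = -(23) - (-24) = 1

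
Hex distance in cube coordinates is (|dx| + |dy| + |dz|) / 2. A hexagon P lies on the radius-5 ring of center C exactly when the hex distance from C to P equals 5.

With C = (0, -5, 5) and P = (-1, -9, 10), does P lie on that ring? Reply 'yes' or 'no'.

Answer: yes

Derivation:
|px - cx| = |-1 - 0| = 1
|py - cy| = |-9 - (-5)| = 4
|pz - cz| = |10 - 5| = 5
distance = (1+4+5)/2 = 10/2 = 5
radius = 5; distance == radius -> yes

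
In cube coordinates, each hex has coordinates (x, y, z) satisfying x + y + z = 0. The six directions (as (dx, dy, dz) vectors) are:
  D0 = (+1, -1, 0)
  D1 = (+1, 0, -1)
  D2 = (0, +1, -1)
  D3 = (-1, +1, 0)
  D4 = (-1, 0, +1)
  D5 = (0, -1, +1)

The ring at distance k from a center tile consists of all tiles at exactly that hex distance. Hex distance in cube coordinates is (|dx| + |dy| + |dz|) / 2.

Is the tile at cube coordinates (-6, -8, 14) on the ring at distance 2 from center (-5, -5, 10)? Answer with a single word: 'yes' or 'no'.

|px - cx| = |-6 - (-5)| = 1
|py - cy| = |-8 - (-5)| = 3
|pz - cz| = |14 - 10| = 4
distance = (1+3+4)/2 = 8/2 = 4
radius = 2; distance != radius -> no

Answer: no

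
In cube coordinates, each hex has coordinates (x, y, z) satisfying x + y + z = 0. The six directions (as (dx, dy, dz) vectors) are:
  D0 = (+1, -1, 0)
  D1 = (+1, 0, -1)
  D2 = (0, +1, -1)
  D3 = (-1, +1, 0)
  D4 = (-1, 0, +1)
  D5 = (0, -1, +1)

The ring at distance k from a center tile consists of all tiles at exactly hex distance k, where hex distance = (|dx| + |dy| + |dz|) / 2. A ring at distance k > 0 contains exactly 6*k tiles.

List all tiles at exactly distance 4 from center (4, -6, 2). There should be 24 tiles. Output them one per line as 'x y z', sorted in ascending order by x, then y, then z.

Walk ring at distance 4 from (4, -6, 2):
Start at center + D4*4 = (0, -6, 6)
  hex 0: (0, -6, 6)
  hex 1: (1, -7, 6)
  hex 2: (2, -8, 6)
  hex 3: (3, -9, 6)
  hex 4: (4, -10, 6)
  hex 5: (5, -10, 5)
  hex 6: (6, -10, 4)
  hex 7: (7, -10, 3)
  hex 8: (8, -10, 2)
  hex 9: (8, -9, 1)
  hex 10: (8, -8, 0)
  hex 11: (8, -7, -1)
  hex 12: (8, -6, -2)
  hex 13: (7, -5, -2)
  hex 14: (6, -4, -2)
  hex 15: (5, -3, -2)
  hex 16: (4, -2, -2)
  hex 17: (3, -2, -1)
  hex 18: (2, -2, 0)
  hex 19: (1, -2, 1)
  hex 20: (0, -2, 2)
  hex 21: (0, -3, 3)
  hex 22: (0, -4, 4)
  hex 23: (0, -5, 5)
Sorted: 24 hexes.

Answer: 0 -6 6
0 -5 5
0 -4 4
0 -3 3
0 -2 2
1 -7 6
1 -2 1
2 -8 6
2 -2 0
3 -9 6
3 -2 -1
4 -10 6
4 -2 -2
5 -10 5
5 -3 -2
6 -10 4
6 -4 -2
7 -10 3
7 -5 -2
8 -10 2
8 -9 1
8 -8 0
8 -7 -1
8 -6 -2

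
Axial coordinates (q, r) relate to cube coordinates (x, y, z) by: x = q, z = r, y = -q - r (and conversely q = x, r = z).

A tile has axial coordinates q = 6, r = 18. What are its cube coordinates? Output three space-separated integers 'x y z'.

Answer: 6 -24 18

Derivation:
x = q = 6
z = r = 18
y = -x - z = -(6) - (18) = -24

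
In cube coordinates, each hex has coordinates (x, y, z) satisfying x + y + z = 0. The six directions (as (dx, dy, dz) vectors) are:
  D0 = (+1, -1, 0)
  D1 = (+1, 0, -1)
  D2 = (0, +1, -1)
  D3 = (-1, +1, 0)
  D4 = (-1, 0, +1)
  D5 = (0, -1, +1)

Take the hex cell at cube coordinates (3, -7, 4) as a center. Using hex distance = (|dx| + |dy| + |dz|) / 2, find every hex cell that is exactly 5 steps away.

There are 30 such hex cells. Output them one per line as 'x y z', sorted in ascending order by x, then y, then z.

Walk ring at distance 5 from (3, -7, 4):
Start at center + D4*5 = (-2, -7, 9)
  hex 0: (-2, -7, 9)
  hex 1: (-1, -8, 9)
  hex 2: (0, -9, 9)
  hex 3: (1, -10, 9)
  hex 4: (2, -11, 9)
  hex 5: (3, -12, 9)
  hex 6: (4, -12, 8)
  hex 7: (5, -12, 7)
  hex 8: (6, -12, 6)
  hex 9: (7, -12, 5)
  hex 10: (8, -12, 4)
  hex 11: (8, -11, 3)
  hex 12: (8, -10, 2)
  hex 13: (8, -9, 1)
  hex 14: (8, -8, 0)
  hex 15: (8, -7, -1)
  hex 16: (7, -6, -1)
  hex 17: (6, -5, -1)
  hex 18: (5, -4, -1)
  hex 19: (4, -3, -1)
  hex 20: (3, -2, -1)
  hex 21: (2, -2, 0)
  hex 22: (1, -2, 1)
  hex 23: (0, -2, 2)
  hex 24: (-1, -2, 3)
  hex 25: (-2, -2, 4)
  hex 26: (-2, -3, 5)
  hex 27: (-2, -4, 6)
  hex 28: (-2, -5, 7)
  hex 29: (-2, -6, 8)
Sorted: 30 hexes.

Answer: -2 -7 9
-2 -6 8
-2 -5 7
-2 -4 6
-2 -3 5
-2 -2 4
-1 -8 9
-1 -2 3
0 -9 9
0 -2 2
1 -10 9
1 -2 1
2 -11 9
2 -2 0
3 -12 9
3 -2 -1
4 -12 8
4 -3 -1
5 -12 7
5 -4 -1
6 -12 6
6 -5 -1
7 -12 5
7 -6 -1
8 -12 4
8 -11 3
8 -10 2
8 -9 1
8 -8 0
8 -7 -1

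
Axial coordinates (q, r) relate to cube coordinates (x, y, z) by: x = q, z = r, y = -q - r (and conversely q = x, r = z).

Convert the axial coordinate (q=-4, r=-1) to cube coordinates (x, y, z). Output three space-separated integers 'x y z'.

Answer: -4 5 -1

Derivation:
x = q = -4
z = r = -1
y = -x - z = -(-4) - (-1) = 5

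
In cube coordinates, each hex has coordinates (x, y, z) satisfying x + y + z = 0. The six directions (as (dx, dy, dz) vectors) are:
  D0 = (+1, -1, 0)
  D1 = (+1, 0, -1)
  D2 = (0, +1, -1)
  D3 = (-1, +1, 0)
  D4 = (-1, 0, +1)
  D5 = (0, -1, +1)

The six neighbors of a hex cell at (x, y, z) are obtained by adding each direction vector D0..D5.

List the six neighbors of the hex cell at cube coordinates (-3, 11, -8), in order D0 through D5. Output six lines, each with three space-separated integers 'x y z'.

Answer: -2 10 -8
-2 11 -9
-3 12 -9
-4 12 -8
-4 11 -7
-3 10 -7

Derivation:
Center: (-3, 11, -8). Add each direction:
  D0: (-3, 11, -8) + (1, -1, 0) = (-2, 10, -8)
  D1: (-3, 11, -8) + (1, 0, -1) = (-2, 11, -9)
  D2: (-3, 11, -8) + (0, 1, -1) = (-3, 12, -9)
  D3: (-3, 11, -8) + (-1, 1, 0) = (-4, 12, -8)
  D4: (-3, 11, -8) + (-1, 0, 1) = (-4, 11, -7)
  D5: (-3, 11, -8) + (0, -1, 1) = (-3, 10, -7)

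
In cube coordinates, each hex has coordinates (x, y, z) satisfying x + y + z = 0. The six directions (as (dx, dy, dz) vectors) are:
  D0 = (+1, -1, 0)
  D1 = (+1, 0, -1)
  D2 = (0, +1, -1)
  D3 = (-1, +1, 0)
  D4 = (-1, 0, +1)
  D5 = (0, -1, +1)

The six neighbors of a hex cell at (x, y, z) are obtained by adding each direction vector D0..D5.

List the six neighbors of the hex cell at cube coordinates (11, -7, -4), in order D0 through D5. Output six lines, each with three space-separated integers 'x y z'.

Center: (11, -7, -4). Add each direction:
  D0: (11, -7, -4) + (1, -1, 0) = (12, -8, -4)
  D1: (11, -7, -4) + (1, 0, -1) = (12, -7, -5)
  D2: (11, -7, -4) + (0, 1, -1) = (11, -6, -5)
  D3: (11, -7, -4) + (-1, 1, 0) = (10, -6, -4)
  D4: (11, -7, -4) + (-1, 0, 1) = (10, -7, -3)
  D5: (11, -7, -4) + (0, -1, 1) = (11, -8, -3)

Answer: 12 -8 -4
12 -7 -5
11 -6 -5
10 -6 -4
10 -7 -3
11 -8 -3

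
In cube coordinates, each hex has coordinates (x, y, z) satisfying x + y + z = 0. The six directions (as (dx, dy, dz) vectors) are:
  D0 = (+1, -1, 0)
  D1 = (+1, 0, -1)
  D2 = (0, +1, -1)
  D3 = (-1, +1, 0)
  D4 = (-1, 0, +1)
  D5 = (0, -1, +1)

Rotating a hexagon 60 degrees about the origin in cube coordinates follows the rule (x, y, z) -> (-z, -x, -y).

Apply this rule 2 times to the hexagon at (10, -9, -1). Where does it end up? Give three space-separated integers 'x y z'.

Start: (10, -9, -1)
Step 1: (10, -9, -1) -> (-(-1), -(10), -(-9)) = (1, -10, 9)
Step 2: (1, -10, 9) -> (-(9), -(1), -(-10)) = (-9, -1, 10)

Answer: -9 -1 10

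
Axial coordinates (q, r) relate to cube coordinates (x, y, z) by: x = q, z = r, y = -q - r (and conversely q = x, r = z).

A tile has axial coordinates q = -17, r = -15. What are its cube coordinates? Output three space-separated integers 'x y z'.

Answer: -17 32 -15

Derivation:
x = q = -17
z = r = -15
y = -x - z = -(-17) - (-15) = 32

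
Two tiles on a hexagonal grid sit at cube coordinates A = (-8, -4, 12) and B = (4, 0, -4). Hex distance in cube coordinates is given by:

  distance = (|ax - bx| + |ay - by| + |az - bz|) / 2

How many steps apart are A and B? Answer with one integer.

|ax - bx| = |-8 - 4| = 12
|ay - by| = |-4 - 0| = 4
|az - bz| = |12 - (-4)| = 16
distance = (12 + 4 + 16) / 2 = 32 / 2 = 16

Answer: 16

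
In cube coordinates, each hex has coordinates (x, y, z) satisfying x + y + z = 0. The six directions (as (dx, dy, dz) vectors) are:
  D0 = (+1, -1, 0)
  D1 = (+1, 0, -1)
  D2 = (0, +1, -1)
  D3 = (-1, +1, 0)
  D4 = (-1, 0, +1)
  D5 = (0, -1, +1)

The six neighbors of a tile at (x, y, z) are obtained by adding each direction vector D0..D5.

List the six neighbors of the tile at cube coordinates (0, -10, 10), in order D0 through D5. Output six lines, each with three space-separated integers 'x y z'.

Answer: 1 -11 10
1 -10 9
0 -9 9
-1 -9 10
-1 -10 11
0 -11 11

Derivation:
Center: (0, -10, 10). Add each direction:
  D0: (0, -10, 10) + (1, -1, 0) = (1, -11, 10)
  D1: (0, -10, 10) + (1, 0, -1) = (1, -10, 9)
  D2: (0, -10, 10) + (0, 1, -1) = (0, -9, 9)
  D3: (0, -10, 10) + (-1, 1, 0) = (-1, -9, 10)
  D4: (0, -10, 10) + (-1, 0, 1) = (-1, -10, 11)
  D5: (0, -10, 10) + (0, -1, 1) = (0, -11, 11)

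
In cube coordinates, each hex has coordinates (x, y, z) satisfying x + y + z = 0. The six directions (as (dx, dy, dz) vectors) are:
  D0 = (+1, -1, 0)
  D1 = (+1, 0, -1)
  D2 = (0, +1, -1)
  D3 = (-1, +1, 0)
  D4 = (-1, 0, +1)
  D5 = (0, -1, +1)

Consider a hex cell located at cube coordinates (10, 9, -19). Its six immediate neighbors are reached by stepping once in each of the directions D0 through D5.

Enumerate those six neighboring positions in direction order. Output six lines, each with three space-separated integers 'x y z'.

Answer: 11 8 -19
11 9 -20
10 10 -20
9 10 -19
9 9 -18
10 8 -18

Derivation:
Center: (10, 9, -19). Add each direction:
  D0: (10, 9, -19) + (1, -1, 0) = (11, 8, -19)
  D1: (10, 9, -19) + (1, 0, -1) = (11, 9, -20)
  D2: (10, 9, -19) + (0, 1, -1) = (10, 10, -20)
  D3: (10, 9, -19) + (-1, 1, 0) = (9, 10, -19)
  D4: (10, 9, -19) + (-1, 0, 1) = (9, 9, -18)
  D5: (10, 9, -19) + (0, -1, 1) = (10, 8, -18)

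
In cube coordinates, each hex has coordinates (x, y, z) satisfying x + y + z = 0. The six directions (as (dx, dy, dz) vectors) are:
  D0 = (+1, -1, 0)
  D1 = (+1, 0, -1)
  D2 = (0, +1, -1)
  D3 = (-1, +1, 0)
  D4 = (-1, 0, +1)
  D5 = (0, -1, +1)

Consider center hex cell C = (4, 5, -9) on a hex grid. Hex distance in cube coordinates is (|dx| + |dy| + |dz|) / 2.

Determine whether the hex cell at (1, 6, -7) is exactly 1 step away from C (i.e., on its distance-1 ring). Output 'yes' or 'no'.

|px - cx| = |1 - 4| = 3
|py - cy| = |6 - 5| = 1
|pz - cz| = |-7 - (-9)| = 2
distance = (3+1+2)/2 = 6/2 = 3
radius = 1; distance != radius -> no

Answer: no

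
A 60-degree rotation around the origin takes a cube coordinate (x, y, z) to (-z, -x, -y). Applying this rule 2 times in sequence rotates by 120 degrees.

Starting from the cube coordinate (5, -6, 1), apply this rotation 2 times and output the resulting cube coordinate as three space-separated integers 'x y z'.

Start: (5, -6, 1)
Step 1: (5, -6, 1) -> (-(1), -(5), -(-6)) = (-1, -5, 6)
Step 2: (-1, -5, 6) -> (-(6), -(-1), -(-5)) = (-6, 1, 5)

Answer: -6 1 5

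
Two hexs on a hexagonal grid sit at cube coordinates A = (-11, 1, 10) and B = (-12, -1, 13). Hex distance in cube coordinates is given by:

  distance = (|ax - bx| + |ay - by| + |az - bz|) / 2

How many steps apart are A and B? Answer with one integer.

Answer: 3

Derivation:
|ax - bx| = |-11 - (-12)| = 1
|ay - by| = |1 - (-1)| = 2
|az - bz| = |10 - 13| = 3
distance = (1 + 2 + 3) / 2 = 6 / 2 = 3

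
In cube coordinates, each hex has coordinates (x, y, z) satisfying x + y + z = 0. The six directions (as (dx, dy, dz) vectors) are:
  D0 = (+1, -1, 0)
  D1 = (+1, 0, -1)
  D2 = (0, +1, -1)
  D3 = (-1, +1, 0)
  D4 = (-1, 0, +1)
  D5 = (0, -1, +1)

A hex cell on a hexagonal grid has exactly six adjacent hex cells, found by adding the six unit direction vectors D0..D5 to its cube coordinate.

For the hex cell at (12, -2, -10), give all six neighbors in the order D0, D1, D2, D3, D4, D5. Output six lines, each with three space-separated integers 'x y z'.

Center: (12, -2, -10). Add each direction:
  D0: (12, -2, -10) + (1, -1, 0) = (13, -3, -10)
  D1: (12, -2, -10) + (1, 0, -1) = (13, -2, -11)
  D2: (12, -2, -10) + (0, 1, -1) = (12, -1, -11)
  D3: (12, -2, -10) + (-1, 1, 0) = (11, -1, -10)
  D4: (12, -2, -10) + (-1, 0, 1) = (11, -2, -9)
  D5: (12, -2, -10) + (0, -1, 1) = (12, -3, -9)

Answer: 13 -3 -10
13 -2 -11
12 -1 -11
11 -1 -10
11 -2 -9
12 -3 -9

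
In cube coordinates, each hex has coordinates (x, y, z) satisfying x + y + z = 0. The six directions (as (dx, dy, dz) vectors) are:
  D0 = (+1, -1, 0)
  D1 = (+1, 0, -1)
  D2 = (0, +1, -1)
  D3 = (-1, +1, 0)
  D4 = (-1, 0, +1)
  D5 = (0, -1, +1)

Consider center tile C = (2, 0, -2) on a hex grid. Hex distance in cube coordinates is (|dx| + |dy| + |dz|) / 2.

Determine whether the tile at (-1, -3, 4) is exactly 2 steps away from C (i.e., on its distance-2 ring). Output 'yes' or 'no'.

Answer: no

Derivation:
|px - cx| = |-1 - 2| = 3
|py - cy| = |-3 - 0| = 3
|pz - cz| = |4 - (-2)| = 6
distance = (3+3+6)/2 = 12/2 = 6
radius = 2; distance != radius -> no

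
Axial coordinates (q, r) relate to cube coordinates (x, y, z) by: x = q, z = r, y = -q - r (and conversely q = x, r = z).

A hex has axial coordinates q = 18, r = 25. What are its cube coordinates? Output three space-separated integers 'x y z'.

Answer: 18 -43 25

Derivation:
x = q = 18
z = r = 25
y = -x - z = -(18) - (25) = -43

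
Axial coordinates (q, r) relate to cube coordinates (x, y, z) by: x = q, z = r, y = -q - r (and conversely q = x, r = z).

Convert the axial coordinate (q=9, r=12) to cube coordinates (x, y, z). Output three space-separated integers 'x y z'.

x = q = 9
z = r = 12
y = -x - z = -(9) - (12) = -21

Answer: 9 -21 12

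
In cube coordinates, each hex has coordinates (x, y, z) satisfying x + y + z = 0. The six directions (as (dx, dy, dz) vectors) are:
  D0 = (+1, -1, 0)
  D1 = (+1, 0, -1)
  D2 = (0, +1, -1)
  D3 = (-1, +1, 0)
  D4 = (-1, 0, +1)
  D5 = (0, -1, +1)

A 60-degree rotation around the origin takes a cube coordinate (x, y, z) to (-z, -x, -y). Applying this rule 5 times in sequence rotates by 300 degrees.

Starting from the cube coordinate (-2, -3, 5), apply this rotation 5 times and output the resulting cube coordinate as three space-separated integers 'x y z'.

Start: (-2, -3, 5)
Step 1: (-2, -3, 5) -> (-(5), -(-2), -(-3)) = (-5, 2, 3)
Step 2: (-5, 2, 3) -> (-(3), -(-5), -(2)) = (-3, 5, -2)
Step 3: (-3, 5, -2) -> (-(-2), -(-3), -(5)) = (2, 3, -5)
Step 4: (2, 3, -5) -> (-(-5), -(2), -(3)) = (5, -2, -3)
Step 5: (5, -2, -3) -> (-(-3), -(5), -(-2)) = (3, -5, 2)

Answer: 3 -5 2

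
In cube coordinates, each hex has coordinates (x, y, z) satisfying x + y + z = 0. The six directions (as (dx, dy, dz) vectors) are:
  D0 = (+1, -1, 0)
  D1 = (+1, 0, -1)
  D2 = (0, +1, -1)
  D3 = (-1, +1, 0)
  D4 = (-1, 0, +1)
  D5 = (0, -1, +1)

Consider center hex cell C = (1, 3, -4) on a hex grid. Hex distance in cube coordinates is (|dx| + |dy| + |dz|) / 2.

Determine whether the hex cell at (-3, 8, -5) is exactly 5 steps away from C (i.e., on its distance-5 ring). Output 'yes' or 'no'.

|px - cx| = |-3 - 1| = 4
|py - cy| = |8 - 3| = 5
|pz - cz| = |-5 - (-4)| = 1
distance = (4+5+1)/2 = 10/2 = 5
radius = 5; distance == radius -> yes

Answer: yes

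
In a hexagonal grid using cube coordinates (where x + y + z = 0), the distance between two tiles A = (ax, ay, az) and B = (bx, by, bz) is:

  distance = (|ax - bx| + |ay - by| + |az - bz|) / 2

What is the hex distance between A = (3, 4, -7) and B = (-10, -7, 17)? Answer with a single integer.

|ax - bx| = |3 - (-10)| = 13
|ay - by| = |4 - (-7)| = 11
|az - bz| = |-7 - 17| = 24
distance = (13 + 11 + 24) / 2 = 48 / 2 = 24

Answer: 24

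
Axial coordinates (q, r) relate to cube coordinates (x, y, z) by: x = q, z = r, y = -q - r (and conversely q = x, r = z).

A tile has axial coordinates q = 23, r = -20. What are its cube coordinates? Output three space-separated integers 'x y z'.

Answer: 23 -3 -20

Derivation:
x = q = 23
z = r = -20
y = -x - z = -(23) - (-20) = -3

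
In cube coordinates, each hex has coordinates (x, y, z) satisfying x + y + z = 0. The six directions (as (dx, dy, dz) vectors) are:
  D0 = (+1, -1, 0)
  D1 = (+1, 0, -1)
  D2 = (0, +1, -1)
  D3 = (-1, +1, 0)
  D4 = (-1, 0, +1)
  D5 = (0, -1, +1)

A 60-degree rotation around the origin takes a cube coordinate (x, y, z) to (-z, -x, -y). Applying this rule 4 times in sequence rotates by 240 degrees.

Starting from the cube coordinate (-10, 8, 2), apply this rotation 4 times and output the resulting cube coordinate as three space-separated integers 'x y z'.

Start: (-10, 8, 2)
Step 1: (-10, 8, 2) -> (-(2), -(-10), -(8)) = (-2, 10, -8)
Step 2: (-2, 10, -8) -> (-(-8), -(-2), -(10)) = (8, 2, -10)
Step 3: (8, 2, -10) -> (-(-10), -(8), -(2)) = (10, -8, -2)
Step 4: (10, -8, -2) -> (-(-2), -(10), -(-8)) = (2, -10, 8)

Answer: 2 -10 8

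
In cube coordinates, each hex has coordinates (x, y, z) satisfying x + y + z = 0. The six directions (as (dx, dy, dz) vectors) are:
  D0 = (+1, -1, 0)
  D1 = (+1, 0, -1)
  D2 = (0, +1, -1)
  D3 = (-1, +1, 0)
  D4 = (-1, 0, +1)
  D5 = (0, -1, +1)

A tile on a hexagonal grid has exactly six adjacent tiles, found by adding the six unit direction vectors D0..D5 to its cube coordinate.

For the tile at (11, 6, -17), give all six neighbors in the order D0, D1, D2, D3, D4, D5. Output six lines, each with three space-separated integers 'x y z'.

Center: (11, 6, -17). Add each direction:
  D0: (11, 6, -17) + (1, -1, 0) = (12, 5, -17)
  D1: (11, 6, -17) + (1, 0, -1) = (12, 6, -18)
  D2: (11, 6, -17) + (0, 1, -1) = (11, 7, -18)
  D3: (11, 6, -17) + (-1, 1, 0) = (10, 7, -17)
  D4: (11, 6, -17) + (-1, 0, 1) = (10, 6, -16)
  D5: (11, 6, -17) + (0, -1, 1) = (11, 5, -16)

Answer: 12 5 -17
12 6 -18
11 7 -18
10 7 -17
10 6 -16
11 5 -16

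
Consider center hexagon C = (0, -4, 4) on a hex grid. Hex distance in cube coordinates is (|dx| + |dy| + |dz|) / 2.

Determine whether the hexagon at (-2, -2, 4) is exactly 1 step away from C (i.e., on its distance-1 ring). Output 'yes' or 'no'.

|px - cx| = |-2 - 0| = 2
|py - cy| = |-2 - (-4)| = 2
|pz - cz| = |4 - 4| = 0
distance = (2+2+0)/2 = 4/2 = 2
radius = 1; distance != radius -> no

Answer: no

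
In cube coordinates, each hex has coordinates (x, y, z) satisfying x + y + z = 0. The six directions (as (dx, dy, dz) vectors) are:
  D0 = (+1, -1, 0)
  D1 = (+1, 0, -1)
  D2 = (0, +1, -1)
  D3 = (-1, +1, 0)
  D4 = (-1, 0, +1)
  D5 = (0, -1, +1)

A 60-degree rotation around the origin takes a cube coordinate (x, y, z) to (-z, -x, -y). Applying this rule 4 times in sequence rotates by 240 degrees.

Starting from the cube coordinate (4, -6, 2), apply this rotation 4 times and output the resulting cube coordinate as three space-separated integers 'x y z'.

Start: (4, -6, 2)
Step 1: (4, -6, 2) -> (-(2), -(4), -(-6)) = (-2, -4, 6)
Step 2: (-2, -4, 6) -> (-(6), -(-2), -(-4)) = (-6, 2, 4)
Step 3: (-6, 2, 4) -> (-(4), -(-6), -(2)) = (-4, 6, -2)
Step 4: (-4, 6, -2) -> (-(-2), -(-4), -(6)) = (2, 4, -6)

Answer: 2 4 -6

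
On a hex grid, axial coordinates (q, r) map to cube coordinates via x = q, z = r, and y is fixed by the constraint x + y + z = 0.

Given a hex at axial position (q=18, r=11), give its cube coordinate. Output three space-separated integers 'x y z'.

x = q = 18
z = r = 11
y = -x - z = -(18) - (11) = -29

Answer: 18 -29 11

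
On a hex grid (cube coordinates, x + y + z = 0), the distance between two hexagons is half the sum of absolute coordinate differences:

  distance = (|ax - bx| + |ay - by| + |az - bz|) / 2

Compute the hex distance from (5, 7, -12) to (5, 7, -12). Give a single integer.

|ax - bx| = |5 - 5| = 0
|ay - by| = |7 - 7| = 0
|az - bz| = |-12 - (-12)| = 0
distance = (0 + 0 + 0) / 2 = 0 / 2 = 0

Answer: 0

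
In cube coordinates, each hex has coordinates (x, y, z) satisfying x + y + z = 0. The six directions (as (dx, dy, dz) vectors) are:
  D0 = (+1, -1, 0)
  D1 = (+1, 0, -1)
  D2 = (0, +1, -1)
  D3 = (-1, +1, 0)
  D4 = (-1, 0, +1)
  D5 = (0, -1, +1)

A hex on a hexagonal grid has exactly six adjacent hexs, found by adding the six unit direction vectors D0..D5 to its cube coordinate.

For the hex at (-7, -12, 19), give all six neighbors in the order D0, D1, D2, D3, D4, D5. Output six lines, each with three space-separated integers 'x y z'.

Answer: -6 -13 19
-6 -12 18
-7 -11 18
-8 -11 19
-8 -12 20
-7 -13 20

Derivation:
Center: (-7, -12, 19). Add each direction:
  D0: (-7, -12, 19) + (1, -1, 0) = (-6, -13, 19)
  D1: (-7, -12, 19) + (1, 0, -1) = (-6, -12, 18)
  D2: (-7, -12, 19) + (0, 1, -1) = (-7, -11, 18)
  D3: (-7, -12, 19) + (-1, 1, 0) = (-8, -11, 19)
  D4: (-7, -12, 19) + (-1, 0, 1) = (-8, -12, 20)
  D5: (-7, -12, 19) + (0, -1, 1) = (-7, -13, 20)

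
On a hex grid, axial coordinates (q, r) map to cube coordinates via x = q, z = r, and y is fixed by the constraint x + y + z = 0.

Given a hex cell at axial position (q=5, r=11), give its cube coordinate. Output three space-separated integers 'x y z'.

Answer: 5 -16 11

Derivation:
x = q = 5
z = r = 11
y = -x - z = -(5) - (11) = -16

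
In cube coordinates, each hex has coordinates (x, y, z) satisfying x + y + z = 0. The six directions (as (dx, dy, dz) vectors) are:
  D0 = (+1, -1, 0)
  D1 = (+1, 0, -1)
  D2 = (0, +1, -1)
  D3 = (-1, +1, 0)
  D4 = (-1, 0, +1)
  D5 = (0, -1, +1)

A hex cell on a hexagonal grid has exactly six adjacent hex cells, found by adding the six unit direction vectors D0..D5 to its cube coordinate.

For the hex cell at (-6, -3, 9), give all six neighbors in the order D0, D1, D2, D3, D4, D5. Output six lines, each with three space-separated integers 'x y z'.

Answer: -5 -4 9
-5 -3 8
-6 -2 8
-7 -2 9
-7 -3 10
-6 -4 10

Derivation:
Center: (-6, -3, 9). Add each direction:
  D0: (-6, -3, 9) + (1, -1, 0) = (-5, -4, 9)
  D1: (-6, -3, 9) + (1, 0, -1) = (-5, -3, 8)
  D2: (-6, -3, 9) + (0, 1, -1) = (-6, -2, 8)
  D3: (-6, -3, 9) + (-1, 1, 0) = (-7, -2, 9)
  D4: (-6, -3, 9) + (-1, 0, 1) = (-7, -3, 10)
  D5: (-6, -3, 9) + (0, -1, 1) = (-6, -4, 10)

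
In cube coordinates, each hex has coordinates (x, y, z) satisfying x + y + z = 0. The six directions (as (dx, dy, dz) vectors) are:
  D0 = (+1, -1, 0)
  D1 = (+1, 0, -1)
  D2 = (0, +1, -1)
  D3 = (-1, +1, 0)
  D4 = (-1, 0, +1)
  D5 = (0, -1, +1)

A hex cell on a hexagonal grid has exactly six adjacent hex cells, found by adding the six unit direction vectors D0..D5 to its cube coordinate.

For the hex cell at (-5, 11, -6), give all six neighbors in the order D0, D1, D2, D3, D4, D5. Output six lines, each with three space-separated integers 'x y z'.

Answer: -4 10 -6
-4 11 -7
-5 12 -7
-6 12 -6
-6 11 -5
-5 10 -5

Derivation:
Center: (-5, 11, -6). Add each direction:
  D0: (-5, 11, -6) + (1, -1, 0) = (-4, 10, -6)
  D1: (-5, 11, -6) + (1, 0, -1) = (-4, 11, -7)
  D2: (-5, 11, -6) + (0, 1, -1) = (-5, 12, -7)
  D3: (-5, 11, -6) + (-1, 1, 0) = (-6, 12, -6)
  D4: (-5, 11, -6) + (-1, 0, 1) = (-6, 11, -5)
  D5: (-5, 11, -6) + (0, -1, 1) = (-5, 10, -5)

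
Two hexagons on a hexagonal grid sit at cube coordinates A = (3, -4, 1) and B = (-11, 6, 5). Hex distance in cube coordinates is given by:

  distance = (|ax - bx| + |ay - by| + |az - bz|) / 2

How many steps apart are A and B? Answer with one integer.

Answer: 14

Derivation:
|ax - bx| = |3 - (-11)| = 14
|ay - by| = |-4 - 6| = 10
|az - bz| = |1 - 5| = 4
distance = (14 + 10 + 4) / 2 = 28 / 2 = 14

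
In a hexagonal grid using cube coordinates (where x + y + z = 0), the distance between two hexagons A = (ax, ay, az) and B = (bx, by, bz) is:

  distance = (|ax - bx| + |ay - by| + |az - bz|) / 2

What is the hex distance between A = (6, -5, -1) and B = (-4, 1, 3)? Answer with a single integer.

Answer: 10

Derivation:
|ax - bx| = |6 - (-4)| = 10
|ay - by| = |-5 - 1| = 6
|az - bz| = |-1 - 3| = 4
distance = (10 + 6 + 4) / 2 = 20 / 2 = 10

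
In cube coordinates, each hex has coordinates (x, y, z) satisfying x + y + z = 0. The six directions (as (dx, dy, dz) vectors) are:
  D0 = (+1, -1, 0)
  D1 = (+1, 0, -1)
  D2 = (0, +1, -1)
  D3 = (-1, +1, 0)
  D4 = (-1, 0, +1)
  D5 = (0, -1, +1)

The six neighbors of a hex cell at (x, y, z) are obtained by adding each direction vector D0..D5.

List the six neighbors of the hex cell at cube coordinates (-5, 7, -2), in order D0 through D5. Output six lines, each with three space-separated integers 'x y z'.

Center: (-5, 7, -2). Add each direction:
  D0: (-5, 7, -2) + (1, -1, 0) = (-4, 6, -2)
  D1: (-5, 7, -2) + (1, 0, -1) = (-4, 7, -3)
  D2: (-5, 7, -2) + (0, 1, -1) = (-5, 8, -3)
  D3: (-5, 7, -2) + (-1, 1, 0) = (-6, 8, -2)
  D4: (-5, 7, -2) + (-1, 0, 1) = (-6, 7, -1)
  D5: (-5, 7, -2) + (0, -1, 1) = (-5, 6, -1)

Answer: -4 6 -2
-4 7 -3
-5 8 -3
-6 8 -2
-6 7 -1
-5 6 -1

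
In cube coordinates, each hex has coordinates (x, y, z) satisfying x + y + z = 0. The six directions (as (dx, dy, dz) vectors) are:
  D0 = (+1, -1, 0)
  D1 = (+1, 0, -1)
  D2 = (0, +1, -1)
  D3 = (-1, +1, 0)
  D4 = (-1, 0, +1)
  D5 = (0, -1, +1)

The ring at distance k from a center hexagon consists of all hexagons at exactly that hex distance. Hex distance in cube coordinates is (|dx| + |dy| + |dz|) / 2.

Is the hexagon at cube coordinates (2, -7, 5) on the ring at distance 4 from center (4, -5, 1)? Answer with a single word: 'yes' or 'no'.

|px - cx| = |2 - 4| = 2
|py - cy| = |-7 - (-5)| = 2
|pz - cz| = |5 - 1| = 4
distance = (2+2+4)/2 = 8/2 = 4
radius = 4; distance == radius -> yes

Answer: yes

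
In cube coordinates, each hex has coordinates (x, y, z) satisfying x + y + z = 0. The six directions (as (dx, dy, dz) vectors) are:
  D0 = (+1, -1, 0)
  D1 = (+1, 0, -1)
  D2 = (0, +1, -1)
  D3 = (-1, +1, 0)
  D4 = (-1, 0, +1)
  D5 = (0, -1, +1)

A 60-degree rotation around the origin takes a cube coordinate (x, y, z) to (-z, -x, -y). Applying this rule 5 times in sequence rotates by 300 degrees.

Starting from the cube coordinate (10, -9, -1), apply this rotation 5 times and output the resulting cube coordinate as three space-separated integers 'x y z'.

Start: (10, -9, -1)
Step 1: (10, -9, -1) -> (-(-1), -(10), -(-9)) = (1, -10, 9)
Step 2: (1, -10, 9) -> (-(9), -(1), -(-10)) = (-9, -1, 10)
Step 3: (-9, -1, 10) -> (-(10), -(-9), -(-1)) = (-10, 9, 1)
Step 4: (-10, 9, 1) -> (-(1), -(-10), -(9)) = (-1, 10, -9)
Step 5: (-1, 10, -9) -> (-(-9), -(-1), -(10)) = (9, 1, -10)

Answer: 9 1 -10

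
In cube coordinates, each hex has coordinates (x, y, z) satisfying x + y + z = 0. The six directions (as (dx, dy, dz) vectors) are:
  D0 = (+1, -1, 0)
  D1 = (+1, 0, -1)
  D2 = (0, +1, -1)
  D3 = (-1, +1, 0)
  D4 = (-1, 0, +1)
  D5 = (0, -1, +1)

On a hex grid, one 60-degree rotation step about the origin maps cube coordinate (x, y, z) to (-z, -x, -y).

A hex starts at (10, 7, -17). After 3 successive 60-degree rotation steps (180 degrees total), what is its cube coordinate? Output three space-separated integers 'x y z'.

Start: (10, 7, -17)
Step 1: (10, 7, -17) -> (-(-17), -(10), -(7)) = (17, -10, -7)
Step 2: (17, -10, -7) -> (-(-7), -(17), -(-10)) = (7, -17, 10)
Step 3: (7, -17, 10) -> (-(10), -(7), -(-17)) = (-10, -7, 17)

Answer: -10 -7 17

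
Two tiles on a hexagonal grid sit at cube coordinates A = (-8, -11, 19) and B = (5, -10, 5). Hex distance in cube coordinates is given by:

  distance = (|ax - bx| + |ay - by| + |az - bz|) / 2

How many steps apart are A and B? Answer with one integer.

Answer: 14

Derivation:
|ax - bx| = |-8 - 5| = 13
|ay - by| = |-11 - (-10)| = 1
|az - bz| = |19 - 5| = 14
distance = (13 + 1 + 14) / 2 = 28 / 2 = 14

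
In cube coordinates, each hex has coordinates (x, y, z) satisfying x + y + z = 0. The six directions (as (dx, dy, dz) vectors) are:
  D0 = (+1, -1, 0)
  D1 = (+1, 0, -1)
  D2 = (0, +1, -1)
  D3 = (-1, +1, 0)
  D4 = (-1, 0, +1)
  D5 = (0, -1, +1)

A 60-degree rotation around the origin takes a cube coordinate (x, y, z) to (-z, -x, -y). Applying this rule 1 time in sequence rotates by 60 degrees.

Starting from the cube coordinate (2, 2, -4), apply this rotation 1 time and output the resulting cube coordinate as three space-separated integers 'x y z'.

Answer: 4 -2 -2

Derivation:
Start: (2, 2, -4)
Step 1: (2, 2, -4) -> (-(-4), -(2), -(2)) = (4, -2, -2)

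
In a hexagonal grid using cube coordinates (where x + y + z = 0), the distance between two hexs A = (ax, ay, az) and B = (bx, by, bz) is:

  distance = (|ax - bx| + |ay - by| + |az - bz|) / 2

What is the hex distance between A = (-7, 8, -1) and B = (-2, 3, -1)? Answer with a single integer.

Answer: 5

Derivation:
|ax - bx| = |-7 - (-2)| = 5
|ay - by| = |8 - 3| = 5
|az - bz| = |-1 - (-1)| = 0
distance = (5 + 5 + 0) / 2 = 10 / 2 = 5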